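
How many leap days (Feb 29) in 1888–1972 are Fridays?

2

Leap years in 1888–1972: 21 of them.
Feb 29 weekday advances by 5 (mod 7) from one leap year to the next four years later (or differs when a century non-leap intervenes).
Leap-day weekdays: 1888:Wed 1892:Mon 1896:Sat 1904:Mon 1908:Sat 1912:Thu 1916:Tue 1920:Sun 1924:Fri✓ 1928:Wed 1932:Mon 1936:Sat 1940:Thu 1944:Tue 1948:Sun 1952:Fri✓ 1956:Wed 1960:Mon 1964:Sat 1968:Thu 1972:Tue
Friday: 1924, 1952 → 2.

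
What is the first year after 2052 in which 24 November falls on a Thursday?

From one year to the next, a fixed date's weekday advances by 1, or by 2 when a Feb 29 lies between the two dates.
2052: November 24 is Sunday.
2053: Monday (+1)
2054: Tuesday (+1)
2055: Wednesday (+1)
2056: Friday (+2)
2057: Saturday (+1)
2058: Sunday (+1)
2059: Monday (+1)
2060: Wednesday (+2)
2061: Thursday (+1)
24 November falls on a Thursday in 2061.

2061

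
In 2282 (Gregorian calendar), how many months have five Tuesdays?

A month of length L has five Tuesdays iff its first Tuesday is on day ≤ L−28 (so day 1–3 in a 31-day month, 1–2 in a 30-day month, day 1 in a leap February).
Checking each month of 2282: Jan starts Sun (31d) ✓; Feb starts Wed (28d); Mar starts Wed (31d); Apr starts Sat (30d); May starts Mon (31d) ✓; Jun starts Thu (30d); Jul starts Sat (31d); Aug starts Tue (31d) ✓; Sep starts Fri (30d); Oct starts Sun (31d) ✓; Nov starts Wed (30d); Dec starts Fri (31d).
Five-Tuesday months: January, May, August, October → 4.

4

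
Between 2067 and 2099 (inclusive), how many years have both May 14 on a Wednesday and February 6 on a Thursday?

Check each year's weekday for May 14 and February 6:
  2067: Sat/Sun  2068: Mon/Mon  2069: Tue/Wed  2070: Wed/Thu ✓  2071: Thu/Fri  2072: Sat/Sat  2073: Sun/Mon  2074: Mon/Tue  2075: Tue/Wed  2076: Thu/Thu  2077: Fri/Sat  2078: Sat/Sun  2079: Sun/Mon  2080: Tue/Tue  …(5 more)…  2086: Tue/Wed  2087: Wed/Thu ✓  2088: Fri/Fri  2089: Sat/Sun  2090: Sun/Mon  2091: Mon/Tue  2092: Wed/Wed  2093: Thu/Fri  2094: Fri/Sat  2095: Sat/Sun  2096: Mon/Mon  2097: Tue/Wed  2098: Wed/Thu ✓  2099: Thu/Fri
Both conditions hold in: 2070, 2081, 2087, 2098 — 4.

4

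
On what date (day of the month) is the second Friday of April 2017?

April 1, 2017 is a Saturday, so the first Friday is the 7th.
The second Friday is 7 + 7 = 14.

14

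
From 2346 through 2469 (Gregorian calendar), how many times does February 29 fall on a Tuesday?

4

Leap years in 2346–2469: 31 of them.
Feb 29 weekday advances by 5 (mod 7) from one leap year to the next four years later (or differs when a century non-leap intervenes).
Leap-day weekdays: 2348:Sun 2352:Fri 2356:Wed 2360:Mon 2364:Sat 2368:Thu 2372:Tue✓ 2376:Sun 2380:Fri 2384:Wed 2388:Mon 2392:Sat 2396:Thu …(5 more)… 2420:Sat 2424:Thu 2428:Tue✓ 2432:Sun 2436:Fri 2440:Wed 2444:Mon 2448:Sat 2452:Thu 2456:Tue✓ 2460:Sun 2464:Fri 2468:Wed
Tuesday: 2372, 2400, 2428, 2456 → 4.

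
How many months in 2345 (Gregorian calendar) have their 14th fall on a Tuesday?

1

Check the 14th of each month of 2345: Jan 14: Sun, Feb 14: Wed, Mar 14: Wed, Apr 14: Sat, May 14: Mon, Jun 14: Thu, Jul 14: Sat, Aug 14: Tue, Sep 14: Fri, Oct 14: Sun, Nov 14: Wed, Dec 14: Fri.
Tuesday occurs in August — 1 month.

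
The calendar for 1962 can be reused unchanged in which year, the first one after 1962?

1973

Two years share a calendar iff Jan 1 falls on the same weekday and both are leap or both are common. 1962: Jan 1 is Monday, common year.
1963: Jan 1 Tuesday, common
1964: Jan 1 Wednesday, leap
1965: Jan 1 Friday, common
1966: Jan 1 Saturday, common
1967: Jan 1 Sunday, common
1968: Jan 1 Monday, leap
1969: Jan 1 Wednesday, common
1970: Jan 1 Thursday, common
1971: Jan 1 Friday, common
1972: Jan 1 Saturday, leap
1973: Jan 1 Monday, common
1973 matches on both conditions.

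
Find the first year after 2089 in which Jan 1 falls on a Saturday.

Jan 1 advances by 2 weekdays after a leap year and by 1 after a common year.
2089: Jan 1 is Saturday.
2090: Sunday
2091: Monday
2092: Tuesday (leap)
2093: Thursday
2094: Friday
2095: Saturday
2095 begins on a Saturday

2095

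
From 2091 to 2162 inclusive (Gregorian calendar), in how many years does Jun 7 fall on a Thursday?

Track Jun 7's weekday year by year (advancing +1, or +2 across a Feb 29):
  2091: Thu ✓  2092: Sat (+2)  2093: Sun (+1)  2094: Mon (+1)  2095: Tue (+1)
  2096: Thu (+2) ✓  2097: Fri (+1)  2098: Sat (+1)  2099: Sun (+1)  2100: Mon (+1)
  2101: Tue (+1)  2102: Wed (+1)  2103: Thu (+1) ✓  2104: Sat (+2)  … (44 more years) …
  2149: Sat (+1)  2150: Sun (+1)  2151: Mon (+1)  2152: Wed (+2)  2153: Thu (+1) ✓
  2154: Fri (+1)  2155: Sat (+1)  2156: Mon (+2)  2157: Tue (+1)  2158: Wed (+1)
  2159: Thu (+1) ✓  2160: Sat (+2)  2161: Sun (+1)  2162: Mon (+1)
Thursday years: 2091, 2096, 2103, 2108, 2114, 2125, 2131, 2136, 2142, 2153, 2159 — 11 in total.

11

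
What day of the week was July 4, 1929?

Thursday

January 1, 1929 is a Tuesday.
July 4 is day 185 of the year, i.e. 184 days after Jan 1.
184 mod 7 = 2, so advance 2 weekdays from Tuesday: Thursday.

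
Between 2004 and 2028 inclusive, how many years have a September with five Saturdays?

September has 30 days; it has five Saturdays when Saturday falls among the first (month-length − 28) days — i.e. when September 1 is one of Saturday/Friday.
September 1 by year: 2004:Wed 2005:Thu 2006:Fri✓ 2007:Sat✓ 2008:Mon 2009:Tue 2010:Wed 2011:Thu 2012:Sat✓ 2013:Sun 2014:Mon 2015:Tue 2016:Thu 2017:Fri✓ 2018:Sat✓ 2019:Sun 2020:Tue 2021:Wed 2022:Thu 2023:Fri✓ 2024:Sun 2025:Mon 2026:Tue 2027:Wed 2028:Fri✓
Years with five Saturdays: 2006, 2007, 2012, 2017, 2018, 2023, 2028 → 7.

7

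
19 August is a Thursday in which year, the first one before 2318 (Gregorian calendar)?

2315

From one year to the next, a fixed date's weekday advances by 1, or by 2 when a Feb 29 lies between the two dates.
2318: August 19 is Monday.
2317: Sunday (−1)
2316: Saturday (−1)
2315: Thursday (−2)
19 August falls on a Thursday in 2315.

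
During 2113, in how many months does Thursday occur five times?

A month of length L has five Thursdays iff its first Thursday is on day ≤ L−28 (so day 1–3 in a 31-day month, 1–2 in a 30-day month, day 1 in a leap February).
Checking each month of 2113: Jan starts Sun (31d); Feb starts Wed (28d); Mar starts Wed (31d) ✓; Apr starts Sat (30d); May starts Mon (31d); Jun starts Thu (30d) ✓; Jul starts Sat (31d); Aug starts Tue (31d) ✓; Sep starts Fri (30d); Oct starts Sun (31d); Nov starts Wed (30d) ✓; Dec starts Fri (31d).
Five-Thursday months: March, June, August, November → 4.

4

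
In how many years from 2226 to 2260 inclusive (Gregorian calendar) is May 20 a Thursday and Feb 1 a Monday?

4

Check each year's weekday for May 20 and Feb 1:
  2226: Sat/Wed  2227: Sun/Thu  2228: Tue/Fri  2229: Wed/Sun  2230: Thu/Mon ✓  2231: Fri/Tue  2232: Sun/Wed  2233: Mon/Fri  2234: Tue/Sat  2235: Wed/Sun  2236: Fri/Mon  2237: Sat/Wed  2238: Sun/Thu  2239: Mon/Fri  …(7 more)…  2247: Thu/Mon ✓  2248: Sat/Tue  2249: Sun/Thu  2250: Mon/Fri  2251: Tue/Sat  2252: Thu/Sun  2253: Fri/Tue  2254: Sat/Wed  2255: Sun/Thu  2256: Tue/Fri  2257: Wed/Sun  2258: Thu/Mon ✓  2259: Fri/Tue  2260: Sun/Wed
Both conditions hold in: 2230, 2241, 2247, 2258 — 4.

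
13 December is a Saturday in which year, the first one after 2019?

From one year to the next, a fixed date's weekday advances by 1, or by 2 when a Feb 29 lies between the two dates.
2019: December 13 is Friday.
2020: Sunday (+2)
2021: Monday (+1)
2022: Tuesday (+1)
2023: Wednesday (+1)
2024: Friday (+2)
2025: Saturday (+1)
13 December falls on a Saturday in 2025.

2025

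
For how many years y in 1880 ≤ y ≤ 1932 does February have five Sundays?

February has 28 days (29 in leap years); it has five Sundays when Sunday falls among the first (month-length − 28) days — i.e. when February 1 is Sunday in a leap year (never in a common year).
February 1 by year: 1880:Sun✓ 1881:Tue 1882:Wed 1883:Thu 1884:Fri 1885:Sun 1886:Mon 1887:Tue 1888:Wed 1889:Fri 1890:Sat 1891:Sun 1892:Mon 1893:Wed 1894:Thu …(23 more)… 1918:Fri 1919:Sat 1920:Sun✓ 1921:Tue 1922:Wed 1923:Thu 1924:Fri 1925:Sun 1926:Mon 1927:Tue 1928:Wed 1929:Fri 1930:Sat 1931:Sun 1932:Mon
Years with five Sundays: 1880, 1920 → 2.

2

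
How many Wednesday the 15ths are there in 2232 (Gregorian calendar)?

Check the 15th of each month of 2232: Jan 15: Sun, Feb 15: Wed, Mar 15: Thu, Apr 15: Sun, May 15: Tue, Jun 15: Fri, Jul 15: Sun, Aug 15: Wed, Sep 15: Sat, Oct 15: Mon, Nov 15: Thu, Dec 15: Sat.
Wednesday occurs in February, August — 2 months.

2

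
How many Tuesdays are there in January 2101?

January 2101 has 31 days and begins on Saturday.
The first Tuesday is January 4.
Tuesdays fall on 4, 11, 18, 25 — that's 4.

4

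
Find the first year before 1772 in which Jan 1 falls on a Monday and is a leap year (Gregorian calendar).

1748

Jan 1 advances by 2 weekdays after a leap year and by 1 after a common year.
1772: Jan 1 is Wednesday (leap).
1771: Tuesday
1770: Monday
1769: Sunday
1768: Friday (leap)
1767: Thursday
1766: Wednesday
1765: Tuesday
1764: Sunday (leap)
1763: Saturday
1762: Friday
1761: Thursday
1760: Tuesday (leap)
1759: Monday
1758: Sunday
1757: Saturday
1756: Thursday (leap)
1755: Wednesday
1754: Tuesday
1753: Monday
1752: Saturday (leap)
1751: Friday
1750: Thursday
1749: Wednesday
1748: Monday (leap)
1748 begins on a Monday and is a leap year.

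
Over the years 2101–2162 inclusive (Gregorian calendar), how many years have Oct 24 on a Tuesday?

9

Track Oct 24's weekday year by year (advancing +1, or +2 across a Feb 29):
  2101: Mon  2102: Tue (+1) ✓  2103: Wed (+1)  2104: Fri (+2)  2105: Sat (+1)
  2106: Sun (+1)  2107: Mon (+1)  2108: Wed (+2)  2109: Thu (+1)  2110: Fri (+1)
  2111: Sat (+1)  2112: Mon (+2)  2113: Tue (+1) ✓  2114: Wed (+1)  … (34 more years) …
  2149: Fri (+1)  2150: Sat (+1)  2151: Sun (+1)  2152: Tue (+2) ✓  2153: Wed (+1)
  2154: Thu (+1)  2155: Fri (+1)  2156: Sun (+2)  2157: Mon (+1)  2158: Tue (+1) ✓
  2159: Wed (+1)  2160: Fri (+2)  2161: Sat (+1)  2162: Sun (+1)
Tuesday years: 2102, 2113, 2119, 2124, 2130, 2141, 2147, 2152, 2158 — 9 in total.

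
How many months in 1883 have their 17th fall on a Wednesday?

2

Check the 17th of each month of 1883: Jan 17: Wed, Feb 17: Sat, Mar 17: Sat, Apr 17: Tue, May 17: Thu, Jun 17: Sun, Jul 17: Tue, Aug 17: Fri, Sep 17: Mon, Oct 17: Wed, Nov 17: Sat, Dec 17: Mon.
Wednesday occurs in January, October — 2 months.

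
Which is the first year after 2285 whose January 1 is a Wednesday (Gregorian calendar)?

2290

Jan 1 advances by 2 weekdays after a leap year and by 1 after a common year.
2285: Jan 1 is Thursday.
2286: Friday
2287: Saturday
2288: Sunday (leap)
2289: Tuesday
2290: Wednesday
2290 begins on a Wednesday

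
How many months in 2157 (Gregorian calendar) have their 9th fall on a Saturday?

Check the 9th of each month of 2157: Jan 9: Sun, Feb 9: Wed, Mar 9: Wed, Apr 9: Sat, May 9: Mon, Jun 9: Thu, Jul 9: Sat, Aug 9: Tue, Sep 9: Fri, Oct 9: Sun, Nov 9: Wed, Dec 9: Fri.
Saturday occurs in April, July — 2 months.

2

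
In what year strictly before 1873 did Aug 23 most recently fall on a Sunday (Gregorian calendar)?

From one year to the next, a fixed date's weekday advances by 1, or by 2 when a Feb 29 lies between the two dates.
1873: August 23 is Saturday.
1872: Friday (−1)
1871: Wednesday (−2)
1870: Tuesday (−1)
1869: Monday (−1)
1868: Sunday (−1)
Aug 23 falls on a Sunday in 1868.

1868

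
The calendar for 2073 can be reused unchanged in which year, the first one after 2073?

Two years share a calendar iff Jan 1 falls on the same weekday and both are leap or both are common. 2073: Jan 1 is Sunday, common year.
2074: Jan 1 Monday, common
2075: Jan 1 Tuesday, common
2076: Jan 1 Wednesday, leap
2077: Jan 1 Friday, common
2078: Jan 1 Saturday, common
2079: Jan 1 Sunday, common
2079 matches on both conditions.

2079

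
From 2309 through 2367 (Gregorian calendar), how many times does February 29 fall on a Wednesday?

Leap years in 2309–2367: 14 of them.
Feb 29 weekday advances by 5 (mod 7) from one leap year to the next four years later (or differs when a century non-leap intervenes).
Leap-day weekdays: 2312:Thu 2316:Tue 2320:Sun 2324:Fri 2328:Wed✓ 2332:Mon 2336:Sat 2340:Thu 2344:Tue 2348:Sun 2352:Fri 2356:Wed✓ 2360:Mon 2364:Sat
Wednesday: 2328, 2356 → 2.

2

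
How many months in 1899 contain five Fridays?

4

A month of length L has five Fridays iff its first Friday is on day ≤ L−28 (so day 1–3 in a 31-day month, 1–2 in a 30-day month, day 1 in a leap February).
Checking each month of 1899: Jan starts Sun (31d); Feb starts Wed (28d); Mar starts Wed (31d) ✓; Apr starts Sat (30d); May starts Mon (31d); Jun starts Thu (30d) ✓; Jul starts Sat (31d); Aug starts Tue (31d); Sep starts Fri (30d) ✓; Oct starts Sun (31d); Nov starts Wed (30d); Dec starts Fri (31d) ✓.
Five-Friday months: March, June, September, December → 4.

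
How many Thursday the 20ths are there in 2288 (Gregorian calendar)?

2

Check the 20th of each month of 2288: Jan 20: Fri, Feb 20: Mon, Mar 20: Tue, Apr 20: Fri, May 20: Sun, Jun 20: Wed, Jul 20: Fri, Aug 20: Mon, Sep 20: Thu, Oct 20: Sat, Nov 20: Tue, Dec 20: Thu.
Thursday occurs in September, December — 2 months.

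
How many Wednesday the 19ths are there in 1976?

1

Check the 19th of each month of 1976: Jan 19: Mon, Feb 19: Thu, Mar 19: Fri, Apr 19: Mon, May 19: Wed, Jun 19: Sat, Jul 19: Mon, Aug 19: Thu, Sep 19: Sun, Oct 19: Tue, Nov 19: Fri, Dec 19: Sun.
Wednesday occurs in May — 1 month.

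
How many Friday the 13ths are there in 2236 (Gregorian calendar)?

1

Check the 13th of each month of 2236: Jan 13: Wed, Feb 13: Sat, Mar 13: Sun, Apr 13: Wed, May 13: Fri, Jun 13: Mon, Jul 13: Wed, Aug 13: Sat, Sep 13: Tue, Oct 13: Thu, Nov 13: Sun, Dec 13: Tue.
Friday occurs in May — 1 month.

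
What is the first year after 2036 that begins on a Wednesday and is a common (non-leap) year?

Jan 1 advances by 2 weekdays after a leap year and by 1 after a common year.
2036: Jan 1 is Tuesday (leap).
2037: Thursday
2038: Friday
2039: Saturday
2040: Sunday (leap)
2041: Tuesday
2042: Wednesday
2042 begins on a Wednesday and is a common year.

2042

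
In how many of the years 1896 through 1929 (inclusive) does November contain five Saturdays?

November has 30 days; it has five Saturdays when Saturday falls among the first (month-length − 28) days — i.e. when November 1 is one of Saturday/Friday.
November 1 by year: 1896:Sun 1897:Mon 1898:Tue 1899:Wed 1900:Thu 1901:Fri✓ 1902:Sat✓ 1903:Sun 1904:Tue 1905:Wed 1906:Thu 1907:Fri✓ 1908:Sun 1909:Mon 1910:Tue …(4 more)… 1915:Mon 1916:Wed 1917:Thu 1918:Fri✓ 1919:Sat✓ 1920:Mon 1921:Tue 1922:Wed 1923:Thu 1924:Sat✓ 1925:Sun 1926:Mon 1927:Tue 1928:Thu 1929:Fri✓
Years with five Saturdays: 1901, 1902, 1907, 1912, 1913, 1918, 1919, 1924, 1929 → 9.

9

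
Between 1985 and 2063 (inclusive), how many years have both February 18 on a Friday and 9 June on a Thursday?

Check each year's weekday for February 18 and 9 June:
  1985: Mon/Sun  1986: Tue/Mon  1987: Wed/Tue  1988: Thu/Thu  1989: Sat/Fri  1990: Sun/Sat  1991: Mon/Sun  1992: Tue/Tue  1993: Thu/Wed  1994: Fri/Thu ✓  1995: Sat/Fri  1996: Sun/Sun  1997: Tue/Mon  1998: Wed/Tue  …(51 more)…  2050: Fri/Thu ✓  2051: Sat/Fri  2052: Sun/Sun  2053: Tue/Mon  2054: Wed/Tue  2055: Thu/Wed  2056: Fri/Fri  2057: Sun/Sat  2058: Mon/Sun  2059: Tue/Mon  2060: Wed/Wed  2061: Fri/Thu ✓  2062: Sat/Fri  2063: Sun/Sat
Both conditions hold in: 1994, 2005, 2011, 2022, 2033, 2039, 2050, 2061 — 8.

8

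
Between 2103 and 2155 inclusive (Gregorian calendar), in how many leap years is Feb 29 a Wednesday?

Leap years in 2103–2155: 13 of them.
Feb 29 weekday advances by 5 (mod 7) from one leap year to the next four years later (or differs when a century non-leap intervenes).
Leap-day weekdays: 2104:Fri 2108:Wed✓ 2112:Mon 2116:Sat 2120:Thu 2124:Tue 2128:Sun 2132:Fri 2136:Wed✓ 2140:Mon 2144:Sat 2148:Thu 2152:Tue
Wednesday: 2108, 2136 → 2.

2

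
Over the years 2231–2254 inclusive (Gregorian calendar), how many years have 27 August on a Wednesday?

3

Track 27 August's weekday year by year (advancing +1, or +2 across a Feb 29):
  2231: Sat  2232: Mon (+2)  2233: Tue (+1)  2234: Wed (+1) ✓  2235: Thu (+1)
  2236: Sat (+2)  2237: Sun (+1)  2238: Mon (+1)  2239: Tue (+1)  2240: Thu (+2)
  2241: Fri (+1)  2242: Sat (+1)  2243: Sun (+1)  2244: Tue (+2)  2245: Wed (+1) ✓
  2246: Thu (+1)  2247: Fri (+1)  2248: Sun (+2)  2249: Mon (+1)  2250: Tue (+1)
  2251: Wed (+1) ✓  2252: Fri (+2)  2253: Sat (+1)  2254: Sun (+1)
Wednesday years: 2234, 2245, 2251 — 3 in total.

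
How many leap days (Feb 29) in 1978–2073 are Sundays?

3

Leap years in 1978–2073: 24 of them.
Feb 29 weekday advances by 5 (mod 7) from one leap year to the next four years later (or differs when a century non-leap intervenes).
Leap-day weekdays: 1980:Fri 1984:Wed 1988:Mon 1992:Sat 1996:Thu 2000:Tue 2004:Sun✓ 2008:Fri 2012:Wed 2016:Mon 2020:Sat 2024:Thu 2028:Tue 2032:Sun✓ 2036:Fri 2040:Wed 2044:Mon 2048:Sat 2052:Thu 2056:Tue 2060:Sun✓ 2064:Fri 2068:Wed 2072:Mon
Sunday: 2004, 2032, 2060 → 3.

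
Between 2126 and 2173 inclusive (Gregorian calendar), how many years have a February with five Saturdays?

2

February has 28 days (29 in leap years); it has five Saturdays when Saturday falls among the first (month-length − 28) days — i.e. when February 1 is Saturday in a leap year (never in a common year).
February 1 by year: 2126:Fri 2127:Sat 2128:Sun 2129:Tue 2130:Wed 2131:Thu 2132:Fri 2133:Sun 2134:Mon 2135:Tue 2136:Wed 2137:Fri 2138:Sat 2139:Sun 2140:Mon …(18 more)… 2159:Thu 2160:Fri 2161:Sun 2162:Mon 2163:Tue 2164:Wed 2165:Fri 2166:Sat 2167:Sun 2168:Mon 2169:Wed 2170:Thu 2171:Fri 2172:Sat✓ 2173:Mon
Years with five Saturdays: 2144, 2172 → 2.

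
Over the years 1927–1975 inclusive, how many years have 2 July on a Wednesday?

7

Track 2 July's weekday year by year (advancing +1, or +2 across a Feb 29):
  1927: Sat  1928: Mon (+2)  1929: Tue (+1)  1930: Wed (+1) ✓  1931: Thu (+1)
  1932: Sat (+2)  1933: Sun (+1)  1934: Mon (+1)  1935: Tue (+1)  1936: Thu (+2)
  1937: Fri (+1)  1938: Sat (+1)  1939: Sun (+1)  1940: Tue (+2)  … (21 more years) …
  1962: Mon (+1)  1963: Tue (+1)  1964: Thu (+2)  1965: Fri (+1)  1966: Sat (+1)
  1967: Sun (+1)  1968: Tue (+2)  1969: Wed (+1) ✓  1970: Thu (+1)  1971: Fri (+1)
  1972: Sun (+2)  1973: Mon (+1)  1974: Tue (+1)  1975: Wed (+1) ✓
Wednesday years: 1930, 1941, 1947, 1952, 1958, 1969, 1975 — 7 in total.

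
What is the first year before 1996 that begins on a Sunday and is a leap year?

1984

Jan 1 advances by 2 weekdays after a leap year and by 1 after a common year.
1996: Jan 1 is Monday (leap).
1995: Sunday
1994: Saturday
1993: Friday
1992: Wednesday (leap)
1991: Tuesday
1990: Monday
1989: Sunday
1988: Friday (leap)
1987: Thursday
1986: Wednesday
1985: Tuesday
1984: Sunday (leap)
1984 begins on a Sunday and is a leap year.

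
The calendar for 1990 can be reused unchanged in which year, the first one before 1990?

Two years share a calendar iff Jan 1 falls on the same weekday and both are leap or both are common. 1990: Jan 1 is Monday, common year.
1989: Jan 1 Sunday, common
1988: Jan 1 Friday, leap
1987: Jan 1 Thursday, common
1986: Jan 1 Wednesday, common
1985: Jan 1 Tuesday, common
1984: Jan 1 Sunday, leap
1983: Jan 1 Saturday, common
1982: Jan 1 Friday, common
1981: Jan 1 Thursday, common
1980: Jan 1 Tuesday, leap
1979: Jan 1 Monday, common
1979 matches on both conditions.

1979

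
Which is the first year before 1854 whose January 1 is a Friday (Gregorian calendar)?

1847

Jan 1 advances by 2 weekdays after a leap year and by 1 after a common year.
1854: Jan 1 is Sunday.
1853: Saturday
1852: Thursday (leap)
1851: Wednesday
1850: Tuesday
1849: Monday
1848: Saturday (leap)
1847: Friday
1847 begins on a Friday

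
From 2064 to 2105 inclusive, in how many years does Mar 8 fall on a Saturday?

7

Track Mar 8's weekday year by year (advancing +1, or +2 across a Feb 29):
  2064: Sat ✓  2065: Sun (+1)  2066: Mon (+1)  2067: Tue (+1)  2068: Thu (+2)
  2069: Fri (+1)  2070: Sat (+1) ✓  2071: Sun (+1)  2072: Tue (+2)  2073: Wed (+1)
  2074: Thu (+1)  2075: Fri (+1)  2076: Sun (+2)  2077: Mon (+1)  … (14 more years) …
  2092: Sat (+2) ✓  2093: Sun (+1)  2094: Mon (+1)  2095: Tue (+1)  2096: Thu (+2)
  2097: Fri (+1)  2098: Sat (+1) ✓  2099: Sun (+1)  2100: Mon (+1)  2101: Tue (+1)
  2102: Wed (+1)  2103: Thu (+1)  2104: Sat (+2) ✓  2105: Sun (+1)
Saturday years: 2064, 2070, 2081, 2087, 2092, 2098, 2104 — 7 in total.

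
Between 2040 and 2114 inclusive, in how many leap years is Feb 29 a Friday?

Leap years in 2040–2114: 18 of them.
Feb 29 weekday advances by 5 (mod 7) from one leap year to the next four years later (or differs when a century non-leap intervenes).
Leap-day weekdays: 2040:Wed 2044:Mon 2048:Sat 2052:Thu 2056:Tue 2060:Sun 2064:Fri✓ 2068:Wed 2072:Mon 2076:Sat 2080:Thu 2084:Tue 2088:Sun 2092:Fri✓ 2096:Wed 2104:Fri✓ 2108:Wed 2112:Mon
Friday: 2064, 2092, 2104 → 3.

3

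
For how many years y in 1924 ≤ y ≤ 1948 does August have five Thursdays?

August has 31 days; it has five Thursdays when Thursday falls among the first (month-length − 28) days — i.e. when August 1 is one of Thursday/Wednesday/Tuesday.
August 1 by year: 1924:Fri 1925:Sat 1926:Sun 1927:Mon 1928:Wed✓ 1929:Thu✓ 1930:Fri 1931:Sat 1932:Mon 1933:Tue✓ 1934:Wed✓ 1935:Thu✓ 1936:Sat 1937:Sun 1938:Mon 1939:Tue✓ 1940:Thu✓ 1941:Fri 1942:Sat 1943:Sun 1944:Tue✓ 1945:Wed✓ 1946:Thu✓ 1947:Fri 1948:Sun
Years with five Thursdays: 1928, 1929, 1933, 1934, 1935, 1939, 1940, 1944, 1945, 1946 → 10.

10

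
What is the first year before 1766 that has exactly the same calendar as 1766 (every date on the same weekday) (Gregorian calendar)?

Two years share a calendar iff Jan 1 falls on the same weekday and both are leap or both are common. 1766: Jan 1 is Wednesday, common year.
1765: Jan 1 Tuesday, common
1764: Jan 1 Sunday, leap
1763: Jan 1 Saturday, common
1762: Jan 1 Friday, common
1761: Jan 1 Thursday, common
1760: Jan 1 Tuesday, leap
1759: Jan 1 Monday, common
1758: Jan 1 Sunday, common
1757: Jan 1 Saturday, common
1756: Jan 1 Thursday, leap
1755: Jan 1 Wednesday, common
1755 matches on both conditions.

1755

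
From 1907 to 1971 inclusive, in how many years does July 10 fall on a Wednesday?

10

Track July 10's weekday year by year (advancing +1, or +2 across a Feb 29):
  1907: Wed ✓  1908: Fri (+2)  1909: Sat (+1)  1910: Sun (+1)  1911: Mon (+1)
  1912: Wed (+2) ✓  1913: Thu (+1)  1914: Fri (+1)  1915: Sat (+1)  1916: Mon (+2)
  1917: Tue (+1)  1918: Wed (+1) ✓  1919: Thu (+1)  1920: Sat (+2)  … (37 more years) …
  1958: Thu (+1)  1959: Fri (+1)  1960: Sun (+2)  1961: Mon (+1)  1962: Tue (+1)
  1963: Wed (+1) ✓  1964: Fri (+2)  1965: Sat (+1)  1966: Sun (+1)  1967: Mon (+1)
  1968: Wed (+2) ✓  1969: Thu (+1)  1970: Fri (+1)  1971: Sat (+1)
Wednesday years: 1907, 1912, 1918, 1929, 1935, 1940, 1946, 1957, 1963, 1968 — 10 in total.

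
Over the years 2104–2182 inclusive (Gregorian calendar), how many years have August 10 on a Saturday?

Track August 10's weekday year by year (advancing +1, or +2 across a Feb 29):
  2104: Sun  2105: Mon (+1)  2106: Tue (+1)  2107: Wed (+1)  2108: Fri (+2)
  2109: Sat (+1) ✓  2110: Sun (+1)  2111: Mon (+1)  2112: Wed (+2)  2113: Thu (+1)
  2114: Fri (+1)  2115: Sat (+1) ✓  2116: Mon (+2)  2117: Tue (+1)  … (51 more years) …
  2169: Thu (+1)  2170: Fri (+1)  2171: Sat (+1) ✓  2172: Mon (+2)  2173: Tue (+1)
  2174: Wed (+1)  2175: Thu (+1)  2176: Sat (+2) ✓  2177: Sun (+1)  2178: Mon (+1)
  2179: Tue (+1)  2180: Thu (+2)  2181: Fri (+1)  2182: Sat (+1) ✓
Saturday years: 2109, 2115, 2120, 2126, 2137, 2143, 2148, 2154, 2165, 2171, 2176, 2182 — 12 in total.

12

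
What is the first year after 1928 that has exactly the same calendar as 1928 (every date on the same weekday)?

Two years share a calendar iff Jan 1 falls on the same weekday and both are leap or both are common. 1928: Jan 1 is Sunday, leap year.
1929: Jan 1 Tuesday, common
1930: Jan 1 Wednesday, common
1931: Jan 1 Thursday, common
1932: Jan 1 Friday, leap
1933: Jan 1 Sunday, common
1934: Jan 1 Monday, common
1935: Jan 1 Tuesday, common
1936: Jan 1 Wednesday, leap
1937: Jan 1 Friday, common
1938: Jan 1 Saturday, common
1939: Jan 1 Sunday, common
1940: Jan 1 Monday, leap
1941: Jan 1 Wednesday, common
1942: Jan 1 Thursday, common
1943: Jan 1 Friday, common
1944: Jan 1 Saturday, leap
1945: Jan 1 Monday, common
1946: Jan 1 Tuesday, common
1947: Jan 1 Wednesday, common
1948: Jan 1 Thursday, leap
1949: Jan 1 Saturday, common
1950: Jan 1 Sunday, common
1951: Jan 1 Monday, common
1952: Jan 1 Tuesday, leap
1953: Jan 1 Thursday, common
1954: Jan 1 Friday, common
1955: Jan 1 Saturday, common
1956: Jan 1 Sunday, leap
1956 matches on both conditions.

1956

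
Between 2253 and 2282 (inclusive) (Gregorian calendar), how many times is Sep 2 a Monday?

4

Track Sep 2's weekday year by year (advancing +1, or +2 across a Feb 29):
  2253: Fri  2254: Sat (+1)  2255: Sun (+1)  2256: Tue (+2)  2257: Wed (+1)
  2258: Thu (+1)  2259: Fri (+1)  2260: Sun (+2)  2261: Mon (+1) ✓  2262: Tue (+1)
  2263: Wed (+1)  2264: Fri (+2)  2265: Sat (+1)  2266: Sun (+1)  2267: Mon (+1) ✓
  2268: Wed (+2)  2269: Thu (+1)  2270: Fri (+1)  2271: Sat (+1)  2272: Mon (+2) ✓
  2273: Tue (+1)  2274: Wed (+1)  2275: Thu (+1)  2276: Sat (+2)  2277: Sun (+1)
  2278: Mon (+1) ✓  2279: Tue (+1)  2280: Thu (+2)  2281: Fri (+1)  2282: Sat (+1)
Monday years: 2261, 2267, 2272, 2278 — 4 in total.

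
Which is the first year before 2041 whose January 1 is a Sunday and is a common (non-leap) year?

2034

Jan 1 advances by 2 weekdays after a leap year and by 1 after a common year.
2041: Jan 1 is Tuesday.
2040: Sunday (leap)
2039: Saturday
2038: Friday
2037: Thursday
2036: Tuesday (leap)
2035: Monday
2034: Sunday
2034 begins on a Sunday and is a common year.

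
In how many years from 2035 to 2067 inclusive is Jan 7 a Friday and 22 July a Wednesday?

0

Check each year's weekday for Jan 7 and 22 July:
  2035: Sun/Sun  2036: Mon/Tue  2037: Wed/Wed  2038: Thu/Thu  2039: Fri/Fri  2040: Sat/Sun  2041: Mon/Mon  2042: Tue/Tue  2043: Wed/Wed  2044: Thu/Fri  2045: Sat/Sat  2046: Sun/Sun  2047: Mon/Mon  2048: Tue/Wed  …(5 more)…  2054: Wed/Wed  2055: Thu/Thu  2056: Fri/Sat  2057: Sun/Sun  2058: Mon/Mon  2059: Tue/Tue  2060: Wed/Thu  2061: Fri/Fri  2062: Sat/Sat  2063: Sun/Sun  2064: Mon/Tue  2065: Wed/Wed  2066: Thu/Thu  2067: Fri/Fri
Both conditions hold in: no year — 0.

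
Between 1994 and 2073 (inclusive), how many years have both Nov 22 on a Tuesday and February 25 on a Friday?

9

Check each year's weekday for Nov 22 and February 25:
  1994: Tue/Fri ✓  1995: Wed/Sat  1996: Fri/Sun  1997: Sat/Tue  1998: Sun/Wed  1999: Mon/Thu  2000: Wed/Fri  2001: Thu/Sun  2002: Fri/Mon  2003: Sat/Tue  2004: Mon/Wed  2005: Tue/Fri ✓  2006: Wed/Sat  2007: Thu/Sun  …(52 more)…  2060: Mon/Wed  2061: Tue/Fri ✓  2062: Wed/Sat  2063: Thu/Sun  2064: Sat/Mon  2065: Sun/Wed  2066: Mon/Thu  2067: Tue/Fri ✓  2068: Thu/Sat  2069: Fri/Mon  2070: Sat/Tue  2071: Sun/Wed  2072: Tue/Thu  2073: Wed/Sat
Both conditions hold in: 1994, 2005, 2011, 2022, 2033, 2039, 2050, 2061, 2067 — 9.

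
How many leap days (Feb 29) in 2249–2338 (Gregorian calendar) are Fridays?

Leap years in 2249–2338: 21 of them.
Feb 29 weekday advances by 5 (mod 7) from one leap year to the next four years later (or differs when a century non-leap intervenes).
Leap-day weekdays: 2252:Sun 2256:Fri✓ 2260:Wed 2264:Mon 2268:Sat 2272:Thu 2276:Tue 2280:Sun 2284:Fri✓ 2288:Wed 2292:Mon 2296:Sat 2304:Mon 2308:Sat 2312:Thu 2316:Tue 2320:Sun 2324:Fri✓ 2328:Wed 2332:Mon 2336:Sat
Friday: 2256, 2284, 2324 → 3.

3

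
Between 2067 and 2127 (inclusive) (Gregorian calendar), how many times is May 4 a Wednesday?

9

Track May 4's weekday year by year (advancing +1, or +2 across a Feb 29):
  2067: Wed ✓  2068: Fri (+2)  2069: Sat (+1)  2070: Sun (+1)  2071: Mon (+1)
  2072: Wed (+2) ✓  2073: Thu (+1)  2074: Fri (+1)  2075: Sat (+1)  2076: Mon (+2)
  2077: Tue (+1)  2078: Wed (+1) ✓  2079: Thu (+1)  2080: Sat (+2)  … (33 more years) …
  2114: Fri (+1)  2115: Sat (+1)  2116: Mon (+2)  2117: Tue (+1)  2118: Wed (+1) ✓
  2119: Thu (+1)  2120: Sat (+2)  2121: Sun (+1)  2122: Mon (+1)  2123: Tue (+1)
  2124: Thu (+2)  2125: Fri (+1)  2126: Sat (+1)  2127: Sun (+1)
Wednesday years: 2067, 2072, 2078, 2089, 2095, 2101, 2107, 2112, 2118 — 9 in total.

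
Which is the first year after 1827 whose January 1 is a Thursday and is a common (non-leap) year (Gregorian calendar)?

1829

Jan 1 advances by 2 weekdays after a leap year and by 1 after a common year.
1827: Jan 1 is Monday.
1828: Tuesday (leap)
1829: Thursday
1829 begins on a Thursday and is a common year.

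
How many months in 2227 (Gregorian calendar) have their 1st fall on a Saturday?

Check the 1st of each month of 2227: Jan 1: Mon, Feb 1: Thu, Mar 1: Thu, Apr 1: Sun, May 1: Tue, Jun 1: Fri, Jul 1: Sun, Aug 1: Wed, Sep 1: Sat, Oct 1: Mon, Nov 1: Thu, Dec 1: Sat.
Saturday occurs in September, December — 2 months.

2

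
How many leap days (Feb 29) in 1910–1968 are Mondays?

Leap years in 1910–1968: 15 of them.
Feb 29 weekday advances by 5 (mod 7) from one leap year to the next four years later (or differs when a century non-leap intervenes).
Leap-day weekdays: 1912:Thu 1916:Tue 1920:Sun 1924:Fri 1928:Wed 1932:Mon✓ 1936:Sat 1940:Thu 1944:Tue 1948:Sun 1952:Fri 1956:Wed 1960:Mon✓ 1964:Sat 1968:Thu
Monday: 1932, 1960 → 2.

2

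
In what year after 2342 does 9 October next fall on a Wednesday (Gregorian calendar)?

2346

From one year to the next, a fixed date's weekday advances by 1, or by 2 when a Feb 29 lies between the two dates.
2342: October 9 is Friday.
2343: Saturday (+1)
2344: Monday (+2)
2345: Tuesday (+1)
2346: Wednesday (+1)
9 October falls on a Wednesday in 2346.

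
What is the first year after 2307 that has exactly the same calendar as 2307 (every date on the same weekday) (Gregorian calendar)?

2318

Two years share a calendar iff Jan 1 falls on the same weekday and both are leap or both are common. 2307: Jan 1 is Tuesday, common year.
2308: Jan 1 Wednesday, leap
2309: Jan 1 Friday, common
2310: Jan 1 Saturday, common
2311: Jan 1 Sunday, common
2312: Jan 1 Monday, leap
2313: Jan 1 Wednesday, common
2314: Jan 1 Thursday, common
2315: Jan 1 Friday, common
2316: Jan 1 Saturday, leap
2317: Jan 1 Monday, common
2318: Jan 1 Tuesday, common
2318 matches on both conditions.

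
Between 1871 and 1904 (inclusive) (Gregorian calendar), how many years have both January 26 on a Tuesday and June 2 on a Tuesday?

Check each year's weekday for January 26 and June 2:
  1871: Thu/Fri  1872: Fri/Sun  1873: Sun/Mon  1874: Mon/Tue  1875: Tue/Wed  1876: Wed/Fri  1877: Fri/Sat  1878: Sat/Sun  1879: Sun/Mon  1880: Mon/Wed  1881: Wed/Thu  1882: Thu/Fri  1883: Fri/Sat  1884: Sat/Mon  …(6 more)…  1891: Mon/Tue  1892: Tue/Thu  1893: Thu/Fri  1894: Fri/Sat  1895: Sat/Sun  1896: Sun/Tue  1897: Tue/Wed  1898: Wed/Thu  1899: Thu/Fri  1900: Fri/Sat  1901: Sat/Sun  1902: Sun/Mon  1903: Mon/Tue  1904: Tue/Thu
Both conditions hold in: no year — 0.

0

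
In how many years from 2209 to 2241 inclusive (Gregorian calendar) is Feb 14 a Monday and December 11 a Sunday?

3

Check each year's weekday for Feb 14 and December 11:
  2209: Tue/Mon  2210: Wed/Tue  2211: Thu/Wed  2212: Fri/Fri  2213: Sun/Sat  2214: Mon/Sun ✓  2215: Tue/Mon  2216: Wed/Wed  2217: Fri/Thu  2218: Sat/Fri  2219: Sun/Sat  2220: Mon/Mon  2221: Wed/Tue  2222: Thu/Wed  …(5 more)…  2228: Thu/Thu  2229: Sat/Fri  2230: Sun/Sat  2231: Mon/Sun ✓  2232: Tue/Tue  2233: Thu/Wed  2234: Fri/Thu  2235: Sat/Fri  2236: Sun/Sun  2237: Tue/Mon  2238: Wed/Tue  2239: Thu/Wed  2240: Fri/Fri  2241: Sun/Sat
Both conditions hold in: 2214, 2225, 2231 — 3.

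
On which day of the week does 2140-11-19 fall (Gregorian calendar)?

January 1, 2140 is a Friday.
November 19 is day 324 of the year, i.e. 323 days after Jan 1.
323 mod 7 = 1, so advance 1 weekday from Friday: Saturday.

Saturday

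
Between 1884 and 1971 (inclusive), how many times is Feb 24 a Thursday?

Track Feb 24's weekday year by year (advancing +1, or +2 across a Feb 29):
  1884: Sun  1885: Tue (+2)  1886: Wed (+1)  1887: Thu (+1) ✓  1888: Fri (+1)
  1889: Sun (+2)  1890: Mon (+1)  1891: Tue (+1)  1892: Wed (+1)  1893: Fri (+2)
  1894: Sat (+1)  1895: Sun (+1)  1896: Mon (+1)  1897: Wed (+2)  … (60 more years) …
  1958: Mon (+1)  1959: Tue (+1)  1960: Wed (+1)  1961: Fri (+2)  1962: Sat (+1)
  1963: Sun (+1)  1964: Mon (+1)  1965: Wed (+2)  1966: Thu (+1) ✓  1967: Fri (+1)
  1968: Sat (+1)  1969: Mon (+2)  1970: Tue (+1)  1971: Wed (+1)
Thursday years: 1887, 1898, 1910, 1916, 1921, 1927, 1938, 1944, 1949, 1955, 1966 — 11 in total.

11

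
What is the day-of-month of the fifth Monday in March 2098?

March 1, 2098 is a Saturday, so the first Monday is the 3rd.
The fifth Monday is 3 + 28 = 31.

31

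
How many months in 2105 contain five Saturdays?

A month of length L has five Saturdays iff its first Saturday is on day ≤ L−28 (so day 1–3 in a 31-day month, 1–2 in a 30-day month, day 1 in a leap February).
Checking each month of 2105: Jan starts Thu (31d) ✓; Feb starts Sun (28d); Mar starts Sun (31d); Apr starts Wed (30d); May starts Fri (31d) ✓; Jun starts Mon (30d); Jul starts Wed (31d); Aug starts Sat (31d) ✓; Sep starts Tue (30d); Oct starts Thu (31d) ✓; Nov starts Sun (30d); Dec starts Tue (31d).
Five-Saturday months: January, May, August, October → 4.

4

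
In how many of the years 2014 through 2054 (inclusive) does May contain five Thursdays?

17

May has 31 days; it has five Thursdays when Thursday falls among the first (month-length − 28) days — i.e. when May 1 is one of Thursday/Wednesday/Tuesday.
May 1 by year: 2014:Thu✓ 2015:Fri 2016:Sun 2017:Mon 2018:Tue✓ 2019:Wed✓ 2020:Fri 2021:Sat 2022:Sun 2023:Mon 2024:Wed✓ 2025:Thu✓ 2026:Fri 2027:Sat 2028:Mon …(11 more)… 2040:Tue✓ 2041:Wed✓ 2042:Thu✓ 2043:Fri 2044:Sun 2045:Mon 2046:Tue✓ 2047:Wed✓ 2048:Fri 2049:Sat 2050:Sun 2051:Mon 2052:Wed✓ 2053:Thu✓ 2054:Fri
Years with five Thursdays: 2014, 2018, 2019, 2024, 2025, 2029, 2030, 2031, 2035, 2036, 2040, 2041, 2042, 2046, 2047, 2052, 2053 → 17.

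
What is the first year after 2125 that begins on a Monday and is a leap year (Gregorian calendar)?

2148

Jan 1 advances by 2 weekdays after a leap year and by 1 after a common year.
2125: Jan 1 is Monday.
2126: Tuesday
2127: Wednesday
2128: Thursday (leap)
2129: Saturday
2130: Sunday
2131: Monday
2132: Tuesday (leap)
2133: Thursday
2134: Friday
2135: Saturday
2136: Sunday (leap)
2137: Tuesday
2138: Wednesday
2139: Thursday
2140: Friday (leap)
2141: Sunday
2142: Monday
2143: Tuesday
2144: Wednesday (leap)
2145: Friday
2146: Saturday
2147: Sunday
2148: Monday (leap)
2148 begins on a Monday and is a leap year.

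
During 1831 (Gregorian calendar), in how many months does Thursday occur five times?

A month of length L has five Thursdays iff its first Thursday is on day ≤ L−28 (so day 1–3 in a 31-day month, 1–2 in a 30-day month, day 1 in a leap February).
Checking each month of 1831: Jan starts Sat (31d); Feb starts Tue (28d); Mar starts Tue (31d) ✓; Apr starts Fri (30d); May starts Sun (31d); Jun starts Wed (30d) ✓; Jul starts Fri (31d); Aug starts Mon (31d); Sep starts Thu (30d) ✓; Oct starts Sat (31d); Nov starts Tue (30d); Dec starts Thu (31d) ✓.
Five-Thursday months: March, June, September, December → 4.

4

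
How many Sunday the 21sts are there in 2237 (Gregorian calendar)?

Check the 21st of each month of 2237: Jan 21: Sat, Feb 21: Tue, Mar 21: Tue, Apr 21: Fri, May 21: Sun, Jun 21: Wed, Jul 21: Fri, Aug 21: Mon, Sep 21: Thu, Oct 21: Sat, Nov 21: Tue, Dec 21: Thu.
Sunday occurs in May — 1 month.

1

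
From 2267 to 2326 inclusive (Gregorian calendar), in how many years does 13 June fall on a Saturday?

9

Track 13 June's weekday year by year (advancing +1, or +2 across a Feb 29):
  2267: Thu  2268: Sat (+2) ✓  2269: Sun (+1)  2270: Mon (+1)  2271: Tue (+1)
  2272: Thu (+2)  2273: Fri (+1)  2274: Sat (+1) ✓  2275: Sun (+1)  2276: Tue (+2)
  2277: Wed (+1)  2278: Thu (+1)  2279: Fri (+1)  2280: Sun (+2)  … (32 more years) …
  2313: Fri (+1)  2314: Sat (+1) ✓  2315: Sun (+1)  2316: Tue (+2)  2317: Wed (+1)
  2318: Thu (+1)  2319: Fri (+1)  2320: Sun (+2)  2321: Mon (+1)  2322: Tue (+1)
  2323: Wed (+1)  2324: Fri (+2)  2325: Sat (+1) ✓  2326: Sun (+1)
Saturday years: 2268, 2274, 2285, 2291, 2296, 2303, 2308, 2314, 2325 — 9 in total.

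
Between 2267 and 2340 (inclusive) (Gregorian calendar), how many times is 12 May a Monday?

Track 12 May's weekday year by year (advancing +1, or +2 across a Feb 29):
  2267: Sun  2268: Tue (+2)  2269: Wed (+1)  2270: Thu (+1)  2271: Fri (+1)
  2272: Sun (+2)  2273: Mon (+1) ✓  2274: Tue (+1)  2275: Wed (+1)  2276: Fri (+2)
  2277: Sat (+1)  2278: Sun (+1)  2279: Mon (+1) ✓  2280: Wed (+2)  … (46 more years) …
  2327: Thu (+1)  2328: Sat (+2)  2329: Sun (+1)  2330: Mon (+1) ✓  2331: Tue (+1)
  2332: Thu (+2)  2333: Fri (+1)  2334: Sat (+1)  2335: Sun (+1)  2336: Tue (+2)
  2337: Wed (+1)  2338: Thu (+1)  2339: Fri (+1)  2340: Sun (+2)
Monday years: 2273, 2279, 2284, 2290, 2302, 2313, 2319, 2324, 2330 — 9 in total.

9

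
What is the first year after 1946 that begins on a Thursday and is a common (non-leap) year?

1953

Jan 1 advances by 2 weekdays after a leap year and by 1 after a common year.
1946: Jan 1 is Tuesday.
1947: Wednesday
1948: Thursday (leap)
1949: Saturday
1950: Sunday
1951: Monday
1952: Tuesday (leap)
1953: Thursday
1953 begins on a Thursday and is a common year.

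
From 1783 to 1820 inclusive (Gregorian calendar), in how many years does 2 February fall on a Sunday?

Track 2 February's weekday year by year (advancing +1, or +2 across a Feb 29):
  1783: Sun ✓  1784: Mon (+1)  1785: Wed (+2)  1786: Thu (+1)  1787: Fri (+1)
  1788: Sat (+1)  1789: Mon (+2)  1790: Tue (+1)  1791: Wed (+1)  1792: Thu (+1)
  1793: Sat (+2)  1794: Sun (+1) ✓  1795: Mon (+1)  1796: Tue (+1)  … (10 more years) …
  1807: Mon (+1)  1808: Tue (+1)  1809: Thu (+2)  1810: Fri (+1)  1811: Sat (+1)
  1812: Sun (+1) ✓  1813: Tue (+2)  1814: Wed (+1)  1815: Thu (+1)  1816: Fri (+1)
  1817: Sun (+2) ✓  1818: Mon (+1)  1819: Tue (+1)  1820: Wed (+1)
Sunday years: 1783, 1794, 1800, 1806, 1812, 1817 — 6 in total.

6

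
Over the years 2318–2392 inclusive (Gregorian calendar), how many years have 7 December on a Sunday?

11

Track 7 December's weekday year by year (advancing +1, or +2 across a Feb 29):
  2318: Sat  2319: Sun (+1) ✓  2320: Tue (+2)  2321: Wed (+1)  2322: Thu (+1)
  2323: Fri (+1)  2324: Sun (+2) ✓  2325: Mon (+1)  2326: Tue (+1)  2327: Wed (+1)
  2328: Fri (+2)  2329: Sat (+1)  2330: Sun (+1) ✓  2331: Mon (+1)  … (47 more years) …
  2379: Fri (+1)  2380: Sun (+2) ✓  2381: Mon (+1)  2382: Tue (+1)  2383: Wed (+1)
  2384: Fri (+2)  2385: Sat (+1)  2386: Sun (+1) ✓  2387: Mon (+1)  2388: Wed (+2)
  2389: Thu (+1)  2390: Fri (+1)  2391: Sat (+1)  2392: Mon (+2)
Sunday years: 2319, 2324, 2330, 2341, 2347, 2352, 2358, 2369, 2375, 2380, 2386 — 11 in total.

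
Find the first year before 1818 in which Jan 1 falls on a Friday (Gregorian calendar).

Jan 1 advances by 2 weekdays after a leap year and by 1 after a common year.
1818: Jan 1 is Thursday.
1817: Wednesday
1816: Monday (leap)
1815: Sunday
1814: Saturday
1813: Friday
1813 begins on a Friday

1813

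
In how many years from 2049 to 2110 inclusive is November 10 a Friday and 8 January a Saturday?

Check each year's weekday for November 10 and 8 January:
  2049: Wed/Fri  2050: Thu/Sat  2051: Fri/Sun  2052: Sun/Mon  2053: Mon/Wed  2054: Tue/Thu  2055: Wed/Fri  2056: Fri/Sat ✓  2057: Sat/Mon  2058: Sun/Tue  2059: Mon/Wed  2060: Wed/Thu  2061: Thu/Sat  2062: Fri/Sun  …(34 more)…  2097: Sun/Tue  2098: Mon/Wed  2099: Tue/Thu  2100: Wed/Fri  2101: Thu/Sat  2102: Fri/Sun  2103: Sat/Mon  2104: Mon/Tue  2105: Tue/Thu  2106: Wed/Fri  2107: Thu/Sat  2108: Sat/Sun  2109: Sun/Tue  2110: Mon/Wed
Both conditions hold in: 2056, 2084 — 2.

2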